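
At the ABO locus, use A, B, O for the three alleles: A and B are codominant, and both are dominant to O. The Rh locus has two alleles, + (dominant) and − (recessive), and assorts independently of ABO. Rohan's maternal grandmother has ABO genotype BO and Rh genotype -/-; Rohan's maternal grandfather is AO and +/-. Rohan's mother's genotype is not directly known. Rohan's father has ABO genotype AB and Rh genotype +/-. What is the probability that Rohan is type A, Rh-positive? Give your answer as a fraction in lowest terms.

Rohan's mother's ABO genotype from BO × AO: 1/4 AB, 1/4 AO, 1/4 BO, 1/4 OO.
Crossing each possibility with the father AB and summing P(type A): 1/4·1/4 + 1/4·1/2 + 1/4·1/4 + 1/4·1/2 = 3/8.
Similarly for Rh via the mother's Rh distribution: P(Rh+) = 5/8.
Independent loci: 3/8 × 5/8 = 15/64.

15/64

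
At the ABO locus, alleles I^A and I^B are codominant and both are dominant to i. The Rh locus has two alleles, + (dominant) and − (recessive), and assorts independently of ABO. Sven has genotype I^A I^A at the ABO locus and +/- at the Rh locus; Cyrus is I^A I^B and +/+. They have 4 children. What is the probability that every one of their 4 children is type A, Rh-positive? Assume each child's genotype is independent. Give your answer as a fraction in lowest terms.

1/16

ABO cross I^A I^A × I^A I^B → 1/2 A, 1/2 AB.
Rh cross +/- × +/+ → 1 Rh+; so P(type A, Rh-positive) = 1/2 × 1 = 1/2 per child.
All 4 independent: (1/2)^4 = 1/16.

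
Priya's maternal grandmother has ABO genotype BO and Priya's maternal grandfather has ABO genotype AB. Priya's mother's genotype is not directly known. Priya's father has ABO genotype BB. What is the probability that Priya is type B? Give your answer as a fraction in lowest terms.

Priya's mother's ABO genotype from BO × AB: 1/4 AB, 1/4 AO, 1/4 BB, 1/4 BO.
Crossing each possibility with the father BB and summing P(type B): 1/4·1/2 + 1/4·1/2 + 1/4·1 + 1/4·1 = 3/4.

3/4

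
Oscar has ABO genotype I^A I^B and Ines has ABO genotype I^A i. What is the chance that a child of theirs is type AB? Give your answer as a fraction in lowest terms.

1/4

ABO cross I^A I^B × I^A i → offspring phenotypes: 1/2 A, 1/4 B, 1/4 AB.
So P(type AB) = 1/4.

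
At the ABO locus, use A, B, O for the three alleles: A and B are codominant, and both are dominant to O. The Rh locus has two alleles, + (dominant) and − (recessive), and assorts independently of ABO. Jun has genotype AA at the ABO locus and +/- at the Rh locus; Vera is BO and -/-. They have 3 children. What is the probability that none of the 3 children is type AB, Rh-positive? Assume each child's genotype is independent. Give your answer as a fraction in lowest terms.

ABO cross AA × BO → 1/2 A, 1/2 AB.
Rh cross +/- × -/- → 1/2 Rh+, 1/2 Rh-; so P(type AB, Rh-positive) = 1/2 × 1/2 = 1/4 per child.
P(not type AB, Rh-positive) = 3/4 for one child; (3/4)^3 = 27/64.

27/64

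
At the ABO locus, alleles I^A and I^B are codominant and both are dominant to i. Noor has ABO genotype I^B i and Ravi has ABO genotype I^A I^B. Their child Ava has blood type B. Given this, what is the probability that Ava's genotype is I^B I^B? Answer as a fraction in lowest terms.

1/2

Cross I^B i × I^A I^B → 1/4 I^A I^B, 1/4 I^A i, 1/4 I^B I^B, 1/4 I^B i.
Type-B genotypes among offspring: I^B I^B (1/4), I^B i (1/4); total 1/2.
P(I^B I^B | type B) = (1/4) / (1/2) = 1/2.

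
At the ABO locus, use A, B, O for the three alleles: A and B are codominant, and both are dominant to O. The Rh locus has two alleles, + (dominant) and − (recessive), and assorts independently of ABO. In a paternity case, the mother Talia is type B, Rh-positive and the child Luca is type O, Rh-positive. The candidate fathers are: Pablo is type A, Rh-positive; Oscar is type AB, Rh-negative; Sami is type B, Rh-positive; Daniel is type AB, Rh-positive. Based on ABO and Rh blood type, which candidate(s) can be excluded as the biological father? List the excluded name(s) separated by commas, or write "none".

Oscar, Daniel

A candidate is excluded only if no genotype consistent with his phenotype could produce a type O, Rh-positive child with a type B, Rh-positive mother.
Oscar (type AB, Rh-): no genotype consistent with that phenotype can produce a type-O Rh+ child with a type-B mother.
Daniel (type AB, Rh+): no genotype consistent with that phenotype can produce a type-O Rh+ child with a type-B mother.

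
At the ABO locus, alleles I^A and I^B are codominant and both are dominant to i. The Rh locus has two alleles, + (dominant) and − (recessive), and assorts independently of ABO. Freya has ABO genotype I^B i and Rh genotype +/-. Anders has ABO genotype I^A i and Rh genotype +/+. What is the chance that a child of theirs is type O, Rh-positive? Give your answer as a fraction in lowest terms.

ABO cross I^B i × I^A i → offspring phenotypes: 1/4 O, 1/4 A, 1/4 B, 1/4 AB.
Rh cross +/- × +/+ → 1 Rh+.
Independent loci: P(type O, Rh-positive) = 1/4 × 1 = 1/4.

1/4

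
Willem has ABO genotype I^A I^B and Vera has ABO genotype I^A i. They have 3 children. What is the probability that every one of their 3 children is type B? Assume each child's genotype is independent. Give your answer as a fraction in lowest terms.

1/64

ABO cross I^A I^B × I^A i → 1/2 A, 1/4 B, 1/4 AB.
So P(type B) = 1/4 per child.
All 3 independent: (1/4)^3 = 1/64.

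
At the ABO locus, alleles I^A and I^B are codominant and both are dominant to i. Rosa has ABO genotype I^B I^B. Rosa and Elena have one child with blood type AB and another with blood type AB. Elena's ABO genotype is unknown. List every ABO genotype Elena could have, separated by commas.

I^A I^A, I^A I^B, I^A i

For each candidate genotype of Elena, check whether crossing it with I^B I^B can produce every observed child phenotype.
  I^A I^A → possible child types {AB} ✓
  I^A I^B → possible child types {B, AB} ✓
  I^A i → possible child types {B, AB} ✓
  I^B I^B → possible child types {B} ✗
  I^B i → possible child types {B} ✗
  i i → possible child types {B} ✗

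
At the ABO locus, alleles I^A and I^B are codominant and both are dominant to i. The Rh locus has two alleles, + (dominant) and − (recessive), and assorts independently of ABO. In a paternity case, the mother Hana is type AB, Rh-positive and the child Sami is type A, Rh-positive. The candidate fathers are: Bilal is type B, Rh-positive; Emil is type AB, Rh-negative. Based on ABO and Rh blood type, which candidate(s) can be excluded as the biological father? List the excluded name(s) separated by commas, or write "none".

A candidate is excluded only if no genotype consistent with his phenotype could produce a type A, Rh-positive child with a type AB, Rh-positive mother.
Every candidate has at least one consistent genotype combination, so none can be excluded.

none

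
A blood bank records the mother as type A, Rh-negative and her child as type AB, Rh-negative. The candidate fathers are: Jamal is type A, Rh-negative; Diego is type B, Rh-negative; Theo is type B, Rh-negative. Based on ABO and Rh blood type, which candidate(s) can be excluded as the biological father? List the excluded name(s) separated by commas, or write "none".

A candidate is excluded only if no genotype consistent with his phenotype could produce a type AB, Rh-negative child with a type A, Rh-negative mother.
Jamal (type A, Rh-): no genotype consistent with that phenotype can produce a type-AB Rh- child with a type-A mother.

Jamal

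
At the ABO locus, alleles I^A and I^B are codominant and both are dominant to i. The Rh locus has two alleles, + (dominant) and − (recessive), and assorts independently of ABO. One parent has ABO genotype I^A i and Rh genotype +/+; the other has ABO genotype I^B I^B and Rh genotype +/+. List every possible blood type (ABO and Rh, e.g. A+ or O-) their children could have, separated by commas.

B+, AB+

Gametes from I^A i × I^B I^B give offspring ABO genotypes I^A I^B, I^B i, i.e. phenotypes B, AB.
Rh cross +/+ × +/+ → phenotypes Rh+.
Combining independently: B+, AB+.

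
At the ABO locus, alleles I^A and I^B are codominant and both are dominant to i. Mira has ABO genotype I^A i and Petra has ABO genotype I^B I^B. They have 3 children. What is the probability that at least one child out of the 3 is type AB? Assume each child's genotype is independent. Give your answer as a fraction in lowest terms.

ABO cross I^A i × I^B I^B → 1/2 B, 1/2 AB.
So P(type AB) = 1/2 per child.
P(none) = (1/2)^3 = 1/8; P(at least one) = 1 − 1/8 = 7/8.

7/8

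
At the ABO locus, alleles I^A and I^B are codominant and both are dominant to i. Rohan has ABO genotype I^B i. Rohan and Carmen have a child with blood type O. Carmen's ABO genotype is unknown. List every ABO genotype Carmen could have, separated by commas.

For each candidate genotype of Carmen, check whether crossing it with I^B i can produce every observed child phenotype.
  I^A I^A → possible child types {A, AB} ✗
  I^A I^B → possible child types {A, B, AB} ✗
  I^A i → possible child types {O, A, B, AB} ✓
  I^B I^B → possible child types {B} ✗
  I^B i → possible child types {O, B} ✓
  i i → possible child types {O, B} ✓

I^A i, I^B i, i i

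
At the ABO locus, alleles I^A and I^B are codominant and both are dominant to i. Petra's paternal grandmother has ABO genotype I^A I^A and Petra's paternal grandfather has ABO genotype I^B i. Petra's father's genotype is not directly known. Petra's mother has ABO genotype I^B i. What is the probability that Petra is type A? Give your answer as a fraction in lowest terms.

1/4

Petra's father's ABO genotype from I^A I^A × I^B i: 1/2 I^A I^B, 1/2 I^A i.
Crossing each possibility with the mother I^B i and summing P(type A): 1/2·1/4 + 1/2·1/4 = 1/4.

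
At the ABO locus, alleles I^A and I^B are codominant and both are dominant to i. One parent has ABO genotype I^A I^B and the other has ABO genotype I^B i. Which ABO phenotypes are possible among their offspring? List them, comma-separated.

Gametes from I^A I^B × I^B i give offspring ABO genotypes I^A I^B, I^A i, I^B I^B, I^B i, i.e. phenotypes A, B, AB.

A, B, AB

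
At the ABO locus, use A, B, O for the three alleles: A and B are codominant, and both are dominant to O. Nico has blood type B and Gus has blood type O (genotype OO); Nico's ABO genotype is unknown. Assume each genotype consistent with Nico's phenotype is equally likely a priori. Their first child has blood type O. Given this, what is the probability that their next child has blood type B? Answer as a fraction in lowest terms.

Possible genotypes: Nico ∈ {BB, BO}; Gus ∈ {OO}.
Weight each parental genotype pair by prior × P(type-O child):
  BO × OO: posterior weight 1; P(next child type B) = 1/2.
Weighted sum = 1/2.

1/2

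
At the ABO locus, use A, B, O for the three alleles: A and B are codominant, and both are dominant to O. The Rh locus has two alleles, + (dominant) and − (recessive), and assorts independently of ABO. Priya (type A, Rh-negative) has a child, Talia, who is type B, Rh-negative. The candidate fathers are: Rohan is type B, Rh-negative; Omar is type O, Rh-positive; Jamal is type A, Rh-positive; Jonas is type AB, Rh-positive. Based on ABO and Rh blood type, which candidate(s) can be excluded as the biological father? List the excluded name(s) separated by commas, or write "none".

Omar, Jamal

A candidate is excluded only if no genotype consistent with his phenotype could produce a type B, Rh-negative child with a type A, Rh-negative mother.
Omar (type O, Rh+): no genotype consistent with that phenotype can produce a type-B Rh- child with a type-A mother.
Jamal (type A, Rh+): no genotype consistent with that phenotype can produce a type-B Rh- child with a type-A mother.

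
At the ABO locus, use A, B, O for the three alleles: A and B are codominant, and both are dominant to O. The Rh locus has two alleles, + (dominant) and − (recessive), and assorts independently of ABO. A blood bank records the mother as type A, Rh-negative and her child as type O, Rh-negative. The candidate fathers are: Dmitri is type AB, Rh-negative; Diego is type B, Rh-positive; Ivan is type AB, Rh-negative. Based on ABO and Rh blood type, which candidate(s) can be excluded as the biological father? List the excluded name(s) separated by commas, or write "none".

Dmitri, Ivan

A candidate is excluded only if no genotype consistent with his phenotype could produce a type O, Rh-negative child with a type A, Rh-negative mother.
Dmitri (type AB, Rh-): no genotype consistent with that phenotype can produce a type-O Rh- child with a type-A mother.
Ivan (type AB, Rh-): no genotype consistent with that phenotype can produce a type-O Rh- child with a type-A mother.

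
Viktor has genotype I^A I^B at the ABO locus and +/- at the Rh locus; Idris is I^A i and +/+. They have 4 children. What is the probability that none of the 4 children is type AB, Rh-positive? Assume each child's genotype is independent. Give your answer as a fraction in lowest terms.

81/256

ABO cross I^A I^B × I^A i → 1/2 A, 1/4 B, 1/4 AB.
Rh cross +/- × +/+ → 1 Rh+; so P(type AB, Rh-positive) = 1/4 × 1 = 1/4 per child.
P(not type AB, Rh-positive) = 3/4 for one child; (3/4)^4 = 81/256.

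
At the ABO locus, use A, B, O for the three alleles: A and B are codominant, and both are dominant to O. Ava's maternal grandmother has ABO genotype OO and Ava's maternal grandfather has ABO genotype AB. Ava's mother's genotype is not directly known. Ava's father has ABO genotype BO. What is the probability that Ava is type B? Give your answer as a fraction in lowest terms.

Ava's mother's ABO genotype from OO × AB: 1/2 AO, 1/2 BO.
Crossing each possibility with the father BO and summing P(type B): 1/2·1/4 + 1/2·3/4 = 1/2.

1/2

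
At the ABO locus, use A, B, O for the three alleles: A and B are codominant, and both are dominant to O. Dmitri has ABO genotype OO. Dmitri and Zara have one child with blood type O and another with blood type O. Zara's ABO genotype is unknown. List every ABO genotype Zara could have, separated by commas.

For each candidate genotype of Zara, check whether crossing it with OO can produce every observed child phenotype.
  AA → possible child types {A} ✗
  AB → possible child types {A, B} ✗
  AO → possible child types {O, A} ✓
  BB → possible child types {B} ✗
  BO → possible child types {O, B} ✓
  OO → possible child types {O} ✓

AO, BO, OO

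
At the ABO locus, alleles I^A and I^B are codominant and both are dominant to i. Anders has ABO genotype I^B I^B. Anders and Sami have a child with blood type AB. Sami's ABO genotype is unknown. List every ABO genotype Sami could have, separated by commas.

For each candidate genotype of Sami, check whether crossing it with I^B I^B can produce every observed child phenotype.
  I^A I^A → possible child types {AB} ✓
  I^A I^B → possible child types {B, AB} ✓
  I^A i → possible child types {B, AB} ✓
  I^B I^B → possible child types {B} ✗
  I^B i → possible child types {B} ✗
  i i → possible child types {B} ✗

I^A I^A, I^A I^B, I^A i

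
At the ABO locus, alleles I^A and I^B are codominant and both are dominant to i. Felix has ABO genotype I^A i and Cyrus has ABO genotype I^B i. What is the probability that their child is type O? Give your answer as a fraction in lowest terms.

ABO cross I^A i × I^B i → offspring phenotypes: 1/4 O, 1/4 A, 1/4 B, 1/4 AB.
So P(type O) = 1/4.

1/4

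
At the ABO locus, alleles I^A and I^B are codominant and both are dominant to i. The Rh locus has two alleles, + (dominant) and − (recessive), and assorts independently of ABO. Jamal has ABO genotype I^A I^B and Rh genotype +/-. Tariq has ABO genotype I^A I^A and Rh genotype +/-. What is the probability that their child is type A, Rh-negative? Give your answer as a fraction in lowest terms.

ABO cross I^A I^B × I^A I^A → offspring phenotypes: 1/2 A, 1/2 AB.
Rh cross +/- × +/- → 3/4 Rh+, 1/4 Rh-.
Independent loci: P(type A, Rh-negative) = 1/2 × 1/4 = 1/8.

1/8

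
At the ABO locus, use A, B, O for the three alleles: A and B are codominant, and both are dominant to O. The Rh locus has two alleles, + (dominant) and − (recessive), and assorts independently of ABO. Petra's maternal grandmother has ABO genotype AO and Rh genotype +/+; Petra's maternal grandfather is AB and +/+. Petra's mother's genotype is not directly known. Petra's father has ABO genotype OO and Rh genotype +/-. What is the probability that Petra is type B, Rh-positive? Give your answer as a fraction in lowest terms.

Petra's mother's ABO genotype from AO × AB: 1/4 AA, 1/4 AB, 1/4 AO, 1/4 BO.
Crossing each possibility with the father OO and summing P(type B): 1/4·0 + 1/4·1/2 + 1/4·0 + 1/4·1/2 = 1/4.
Similarly for Rh via the mother's Rh distribution: P(Rh+) = 1.
Independent loci: 1/4 × 1 = 1/4.

1/4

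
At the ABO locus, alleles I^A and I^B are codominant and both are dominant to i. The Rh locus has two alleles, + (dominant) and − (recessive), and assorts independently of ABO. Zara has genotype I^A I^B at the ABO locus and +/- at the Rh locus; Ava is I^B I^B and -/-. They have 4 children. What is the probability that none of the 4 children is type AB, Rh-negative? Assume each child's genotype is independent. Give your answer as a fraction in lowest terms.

81/256

ABO cross I^A I^B × I^B I^B → 1/2 B, 1/2 AB.
Rh cross +/- × -/- → 1/2 Rh+, 1/2 Rh-; so P(type AB, Rh-negative) = 1/2 × 1/2 = 1/4 per child.
P(not type AB, Rh-negative) = 3/4 for one child; (3/4)^4 = 81/256.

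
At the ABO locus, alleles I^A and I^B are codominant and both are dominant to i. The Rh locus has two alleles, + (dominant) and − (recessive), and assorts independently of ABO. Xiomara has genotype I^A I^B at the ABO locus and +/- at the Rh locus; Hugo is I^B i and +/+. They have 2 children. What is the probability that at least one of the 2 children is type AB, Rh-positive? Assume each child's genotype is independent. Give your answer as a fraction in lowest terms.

ABO cross I^A I^B × I^B i → 1/4 A, 1/2 B, 1/4 AB.
Rh cross +/- × +/+ → 1 Rh+; so P(type AB, Rh-positive) = 1/4 × 1 = 1/4 per child.
P(none) = (3/4)^2 = 9/16; P(at least one) = 1 − 9/16 = 7/16.

7/16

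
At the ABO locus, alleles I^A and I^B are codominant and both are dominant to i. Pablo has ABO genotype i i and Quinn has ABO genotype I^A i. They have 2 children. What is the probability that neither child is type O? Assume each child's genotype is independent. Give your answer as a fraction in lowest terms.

1/4

ABO cross i i × I^A i → 1/2 O, 1/2 A.
So P(type O) = 1/2 per child.
P(not type O) = 1/2 for one child; (1/2)^2 = 1/4.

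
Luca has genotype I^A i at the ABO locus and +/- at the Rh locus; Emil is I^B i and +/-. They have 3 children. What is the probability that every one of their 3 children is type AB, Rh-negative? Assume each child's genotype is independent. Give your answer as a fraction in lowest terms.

1/4096

ABO cross I^A i × I^B i → 1/4 O, 1/4 A, 1/4 B, 1/4 AB.
Rh cross +/- × +/- → 3/4 Rh+, 1/4 Rh-; so P(type AB, Rh-negative) = 1/4 × 1/4 = 1/16 per child.
All 3 independent: (1/16)^3 = 1/4096.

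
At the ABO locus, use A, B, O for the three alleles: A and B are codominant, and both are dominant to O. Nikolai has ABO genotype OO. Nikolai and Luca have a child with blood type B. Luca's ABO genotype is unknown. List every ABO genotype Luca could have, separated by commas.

AB, BB, BO

For each candidate genotype of Luca, check whether crossing it with OO can produce every observed child phenotype.
  AA → possible child types {A} ✗
  AB → possible child types {A, B} ✓
  AO → possible child types {O, A} ✗
  BB → possible child types {B} ✓
  BO → possible child types {O, B} ✓
  OO → possible child types {O} ✗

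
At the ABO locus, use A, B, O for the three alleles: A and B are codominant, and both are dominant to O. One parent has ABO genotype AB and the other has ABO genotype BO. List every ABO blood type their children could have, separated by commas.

Gametes from AB × BO give offspring ABO genotypes AB, AO, BB, BO, i.e. phenotypes A, B, AB.

A, B, AB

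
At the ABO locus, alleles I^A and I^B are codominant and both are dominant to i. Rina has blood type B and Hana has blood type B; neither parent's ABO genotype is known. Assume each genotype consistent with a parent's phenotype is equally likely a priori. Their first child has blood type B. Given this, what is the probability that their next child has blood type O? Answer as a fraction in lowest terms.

Possible genotypes: Rina ∈ {I^B I^B, I^B i}; Hana ∈ {I^B I^B, I^B i}.
Weight each parental genotype pair by prior × P(type-B child):
  I^B I^B × I^B I^B: posterior weight 4/15; P(next child type O) = 0.
  I^B I^B × I^B i: posterior weight 4/15; P(next child type O) = 0.
  I^B i × I^B I^B: posterior weight 4/15; P(next child type O) = 0.
  I^B i × I^B i: posterior weight 1/5; P(next child type O) = 1/4.
Weighted sum = 1/20.

1/20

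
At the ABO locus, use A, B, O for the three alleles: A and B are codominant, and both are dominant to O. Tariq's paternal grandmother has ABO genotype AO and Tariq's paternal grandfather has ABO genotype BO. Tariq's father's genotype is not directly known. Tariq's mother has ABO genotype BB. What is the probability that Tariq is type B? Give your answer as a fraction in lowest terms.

3/4

Tariq's father's ABO genotype from AO × BO: 1/4 AB, 1/4 AO, 1/4 BO, 1/4 OO.
Crossing each possibility with the mother BB and summing P(type B): 1/4·1/2 + 1/4·1/2 + 1/4·1 + 1/4·1 = 3/4.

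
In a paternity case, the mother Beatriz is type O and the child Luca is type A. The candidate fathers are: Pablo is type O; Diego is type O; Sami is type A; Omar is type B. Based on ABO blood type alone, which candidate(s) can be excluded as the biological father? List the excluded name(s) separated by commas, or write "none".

Pablo, Diego, Omar

A candidate is excluded only if no genotype consistent with his phenotype could produce a type A child with a type O mother.
Pablo (type O): no genotype consistent with that phenotype can produce a type-A child with a type-O mother.
Diego (type O): no genotype consistent with that phenotype can produce a type-A child with a type-O mother.
Omar (type B): no genotype consistent with that phenotype can produce a type-A child with a type-O mother.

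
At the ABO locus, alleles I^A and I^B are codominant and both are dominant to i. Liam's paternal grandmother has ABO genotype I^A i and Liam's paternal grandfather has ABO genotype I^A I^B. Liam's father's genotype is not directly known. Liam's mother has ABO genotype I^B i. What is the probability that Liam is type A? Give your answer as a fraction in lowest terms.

1/4

Liam's father's ABO genotype from I^A i × I^A I^B: 1/4 I^A I^A, 1/4 I^A I^B, 1/4 I^A i, 1/4 I^B i.
Crossing each possibility with the mother I^B i and summing P(type A): 1/4·1/2 + 1/4·1/4 + 1/4·1/4 + 1/4·0 = 1/4.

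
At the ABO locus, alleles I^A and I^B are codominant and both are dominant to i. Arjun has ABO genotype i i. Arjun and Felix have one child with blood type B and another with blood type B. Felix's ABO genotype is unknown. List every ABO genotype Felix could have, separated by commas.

For each candidate genotype of Felix, check whether crossing it with i i can produce every observed child phenotype.
  I^A I^A → possible child types {A} ✗
  I^A I^B → possible child types {A, B} ✓
  I^A i → possible child types {O, A} ✗
  I^B I^B → possible child types {B} ✓
  I^B i → possible child types {O, B} ✓
  i i → possible child types {O} ✗

I^A I^B, I^B I^B, I^B i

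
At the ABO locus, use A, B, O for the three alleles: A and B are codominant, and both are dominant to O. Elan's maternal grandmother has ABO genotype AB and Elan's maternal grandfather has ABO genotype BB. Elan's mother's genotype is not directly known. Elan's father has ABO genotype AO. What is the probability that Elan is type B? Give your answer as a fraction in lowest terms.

Elan's mother's ABO genotype from AB × BB: 1/2 AB, 1/2 BB.
Crossing each possibility with the father AO and summing P(type B): 1/2·1/4 + 1/2·1/2 = 3/8.

3/8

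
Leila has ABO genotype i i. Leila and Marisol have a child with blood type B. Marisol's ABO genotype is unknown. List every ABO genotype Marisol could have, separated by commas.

For each candidate genotype of Marisol, check whether crossing it with i i can produce every observed child phenotype.
  I^A I^A → possible child types {A} ✗
  I^A I^B → possible child types {A, B} ✓
  I^A i → possible child types {O, A} ✗
  I^B I^B → possible child types {B} ✓
  I^B i → possible child types {O, B} ✓
  i i → possible child types {O} ✗

I^A I^B, I^B I^B, I^B i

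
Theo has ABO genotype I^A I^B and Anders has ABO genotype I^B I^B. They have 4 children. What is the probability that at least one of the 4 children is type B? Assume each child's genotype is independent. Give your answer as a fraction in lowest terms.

ABO cross I^A I^B × I^B I^B → 1/2 B, 1/2 AB.
So P(type B) = 1/2 per child.
P(none) = (1/2)^4 = 1/16; P(at least one) = 1 − 1/16 = 15/16.

15/16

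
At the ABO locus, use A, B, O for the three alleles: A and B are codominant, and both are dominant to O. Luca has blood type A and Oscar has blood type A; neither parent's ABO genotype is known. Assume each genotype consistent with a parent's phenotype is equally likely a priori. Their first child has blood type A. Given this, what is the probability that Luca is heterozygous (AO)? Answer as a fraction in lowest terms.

Possible genotypes: Luca ∈ {AA, AO}; Oscar ∈ {AA, AO}.
Weight each parental genotype pair by prior × P(type-A child):
  AA × AA: posterior weight 4/15.
  AA × AO: posterior weight 4/15.
  AO × AA: posterior weight 4/15.
  AO × AO: posterior weight 1/5.
Sum the posterior weight over pairs where Luca is AO: 7/15.

7/15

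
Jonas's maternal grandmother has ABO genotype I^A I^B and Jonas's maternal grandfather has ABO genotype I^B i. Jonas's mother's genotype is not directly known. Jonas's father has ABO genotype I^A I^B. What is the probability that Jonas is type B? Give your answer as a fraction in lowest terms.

Jonas's mother's ABO genotype from I^A I^B × I^B i: 1/4 I^A I^B, 1/4 I^A i, 1/4 I^B I^B, 1/4 I^B i.
Crossing each possibility with the father I^A I^B and summing P(type B): 1/4·1/4 + 1/4·1/4 + 1/4·1/2 + 1/4·1/2 = 3/8.

3/8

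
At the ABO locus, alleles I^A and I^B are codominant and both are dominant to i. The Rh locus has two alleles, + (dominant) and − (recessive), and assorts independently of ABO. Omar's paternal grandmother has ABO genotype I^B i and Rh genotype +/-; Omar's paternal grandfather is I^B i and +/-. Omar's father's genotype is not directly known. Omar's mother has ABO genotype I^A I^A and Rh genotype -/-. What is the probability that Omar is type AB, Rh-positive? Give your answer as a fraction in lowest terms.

1/4

Omar's father's ABO genotype from I^B i × I^B i: 1/4 I^B I^B, 1/2 I^B i, 1/4 i i.
Crossing each possibility with the mother I^A I^A and summing P(type AB): 1/4·1 + 1/2·1/2 + 1/4·0 = 1/2.
Similarly for Rh via the father's Rh distribution: P(Rh+) = 1/2.
Independent loci: 1/2 × 1/2 = 1/4.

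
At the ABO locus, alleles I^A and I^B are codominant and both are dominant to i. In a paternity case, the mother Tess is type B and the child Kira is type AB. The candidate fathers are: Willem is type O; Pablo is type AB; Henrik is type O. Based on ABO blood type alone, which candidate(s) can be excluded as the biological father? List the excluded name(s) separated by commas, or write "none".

A candidate is excluded only if no genotype consistent with his phenotype could produce a type AB child with a type B mother.
Willem (type O): no genotype consistent with that phenotype can produce a type-AB child with a type-B mother.
Henrik (type O): no genotype consistent with that phenotype can produce a type-AB child with a type-B mother.

Willem, Henrik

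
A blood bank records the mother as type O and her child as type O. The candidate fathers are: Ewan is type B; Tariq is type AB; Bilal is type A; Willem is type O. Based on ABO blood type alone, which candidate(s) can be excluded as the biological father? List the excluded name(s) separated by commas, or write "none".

A candidate is excluded only if no genotype consistent with his phenotype could produce a type O child with a type O mother.
Tariq (type AB): no genotype consistent with that phenotype can produce a type-O child with a type-O mother.

Tariq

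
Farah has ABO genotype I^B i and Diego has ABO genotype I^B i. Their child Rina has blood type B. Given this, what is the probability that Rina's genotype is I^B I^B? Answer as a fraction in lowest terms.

1/3

Cross I^B i × I^B i → 1/4 I^B I^B, 1/2 I^B i, 1/4 i i.
Type-B genotypes among offspring: I^B I^B (1/4), I^B i (1/2); total 3/4.
P(I^B I^B | type B) = (1/4) / (3/4) = 1/3.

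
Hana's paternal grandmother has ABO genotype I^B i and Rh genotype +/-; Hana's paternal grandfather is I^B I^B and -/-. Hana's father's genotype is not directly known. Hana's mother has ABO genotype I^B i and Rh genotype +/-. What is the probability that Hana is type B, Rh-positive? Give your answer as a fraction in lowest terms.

Hana's father's ABO genotype from I^B i × I^B I^B: 1/2 I^B I^B, 1/2 I^B i.
Crossing each possibility with the mother I^B i and summing P(type B): 1/2·1 + 1/2·3/4 = 7/8.
Similarly for Rh via the father's Rh distribution: P(Rh+) = 5/8.
Independent loci: 7/8 × 5/8 = 35/64.

35/64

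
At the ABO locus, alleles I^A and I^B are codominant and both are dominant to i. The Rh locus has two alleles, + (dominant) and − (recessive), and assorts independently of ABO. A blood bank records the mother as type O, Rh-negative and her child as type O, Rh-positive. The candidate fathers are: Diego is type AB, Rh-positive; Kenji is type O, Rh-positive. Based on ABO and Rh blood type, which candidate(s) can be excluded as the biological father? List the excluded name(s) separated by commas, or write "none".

Diego

A candidate is excluded only if no genotype consistent with his phenotype could produce a type O, Rh-positive child with a type O, Rh-negative mother.
Diego (type AB, Rh+): no genotype consistent with that phenotype can produce a type-O Rh+ child with a type-O mother.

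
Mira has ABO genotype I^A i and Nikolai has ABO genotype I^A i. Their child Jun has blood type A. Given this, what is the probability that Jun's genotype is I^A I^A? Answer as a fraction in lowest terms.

1/3

Cross I^A i × I^A i → 1/4 I^A I^A, 1/2 I^A i, 1/4 i i.
Type-A genotypes among offspring: I^A I^A (1/4), I^A i (1/2); total 3/4.
P(I^A I^A | type A) = (1/4) / (3/4) = 1/3.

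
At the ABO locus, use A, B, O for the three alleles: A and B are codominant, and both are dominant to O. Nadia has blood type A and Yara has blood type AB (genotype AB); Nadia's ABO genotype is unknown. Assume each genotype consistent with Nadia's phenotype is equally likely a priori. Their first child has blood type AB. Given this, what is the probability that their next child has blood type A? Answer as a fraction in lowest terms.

1/2

Possible genotypes: Nadia ∈ {AA, AO}; Yara ∈ {AB}.
Weight each parental genotype pair by prior × P(type-AB child):
  AA × AB: posterior weight 2/3; P(next child type A) = 1/2.
  AO × AB: posterior weight 1/3; P(next child type A) = 1/2.
Weighted sum = 1/2.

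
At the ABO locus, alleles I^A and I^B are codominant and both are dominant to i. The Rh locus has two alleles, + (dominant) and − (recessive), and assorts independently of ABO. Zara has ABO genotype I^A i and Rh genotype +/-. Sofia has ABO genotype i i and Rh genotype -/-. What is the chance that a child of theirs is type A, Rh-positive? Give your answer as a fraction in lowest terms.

ABO cross I^A i × i i → offspring phenotypes: 1/2 O, 1/2 A.
Rh cross +/- × -/- → 1/2 Rh+, 1/2 Rh-.
Independent loci: P(type A, Rh-positive) = 1/2 × 1/2 = 1/4.

1/4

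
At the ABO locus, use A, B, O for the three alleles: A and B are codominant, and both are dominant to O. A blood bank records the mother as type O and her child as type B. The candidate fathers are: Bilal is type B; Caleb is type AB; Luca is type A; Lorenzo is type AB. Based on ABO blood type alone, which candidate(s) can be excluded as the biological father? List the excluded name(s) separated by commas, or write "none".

A candidate is excluded only if no genotype consistent with his phenotype could produce a type B child with a type O mother.
Luca (type A): no genotype consistent with that phenotype can produce a type-B child with a type-O mother.

Luca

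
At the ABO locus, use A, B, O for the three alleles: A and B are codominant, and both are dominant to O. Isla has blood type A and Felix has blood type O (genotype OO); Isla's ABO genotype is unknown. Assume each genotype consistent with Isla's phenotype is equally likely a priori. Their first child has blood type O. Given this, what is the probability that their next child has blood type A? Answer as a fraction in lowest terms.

1/2

Possible genotypes: Isla ∈ {AA, AO}; Felix ∈ {OO}.
Weight each parental genotype pair by prior × P(type-O child):
  AO × OO: posterior weight 1; P(next child type A) = 1/2.
Weighted sum = 1/2.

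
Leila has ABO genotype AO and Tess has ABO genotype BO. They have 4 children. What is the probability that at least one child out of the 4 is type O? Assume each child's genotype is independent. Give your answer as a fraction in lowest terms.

175/256

ABO cross AO × BO → 1/4 O, 1/4 A, 1/4 B, 1/4 AB.
So P(type O) = 1/4 per child.
P(none) = (3/4)^4 = 81/256; P(at least one) = 1 − 81/256 = 175/256.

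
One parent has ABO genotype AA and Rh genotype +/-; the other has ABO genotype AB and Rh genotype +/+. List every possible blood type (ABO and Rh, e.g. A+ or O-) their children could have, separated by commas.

Gametes from AA × AB give offspring ABO genotypes AA, AB, i.e. phenotypes A, AB.
Rh cross +/- × +/+ → phenotypes Rh+.
Combining independently: A+, AB+.

A+, AB+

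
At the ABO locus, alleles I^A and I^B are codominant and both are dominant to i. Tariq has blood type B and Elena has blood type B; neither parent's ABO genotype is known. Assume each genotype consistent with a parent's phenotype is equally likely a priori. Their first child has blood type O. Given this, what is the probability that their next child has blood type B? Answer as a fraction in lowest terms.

Possible genotypes: Tariq ∈ {I^B I^B, I^B i}; Elena ∈ {I^B I^B, I^B i}.
Weight each parental genotype pair by prior × P(type-O child):
  I^B i × I^B i: posterior weight 1; P(next child type B) = 3/4.
Weighted sum = 3/4.

3/4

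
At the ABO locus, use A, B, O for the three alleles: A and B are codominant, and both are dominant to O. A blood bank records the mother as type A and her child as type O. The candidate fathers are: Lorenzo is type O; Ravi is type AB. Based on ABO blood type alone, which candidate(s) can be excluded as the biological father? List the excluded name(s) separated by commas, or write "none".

Ravi

A candidate is excluded only if no genotype consistent with his phenotype could produce a type O child with a type A mother.
Ravi (type AB): no genotype consistent with that phenotype can produce a type-O child with a type-A mother.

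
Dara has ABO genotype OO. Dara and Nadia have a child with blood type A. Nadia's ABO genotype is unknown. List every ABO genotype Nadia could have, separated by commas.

For each candidate genotype of Nadia, check whether crossing it with OO can produce every observed child phenotype.
  AA → possible child types {A} ✓
  AB → possible child types {A, B} ✓
  AO → possible child types {O, A} ✓
  BB → possible child types {B} ✗
  BO → possible child types {O, B} ✗
  OO → possible child types {O} ✗

AA, AB, AO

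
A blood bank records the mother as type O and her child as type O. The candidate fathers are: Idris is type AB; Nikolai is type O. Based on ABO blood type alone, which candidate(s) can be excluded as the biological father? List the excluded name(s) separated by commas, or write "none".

Idris

A candidate is excluded only if no genotype consistent with his phenotype could produce a type O child with a type O mother.
Idris (type AB): no genotype consistent with that phenotype can produce a type-O child with a type-O mother.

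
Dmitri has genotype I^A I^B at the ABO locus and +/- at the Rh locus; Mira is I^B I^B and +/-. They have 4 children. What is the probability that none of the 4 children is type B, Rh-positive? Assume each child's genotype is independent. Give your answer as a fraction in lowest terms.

ABO cross I^A I^B × I^B I^B → 1/2 B, 1/2 AB.
Rh cross +/- × +/- → 3/4 Rh+, 1/4 Rh-; so P(type B, Rh-positive) = 1/2 × 3/4 = 3/8 per child.
P(not type B, Rh-positive) = 5/8 for one child; (5/8)^4 = 625/4096.

625/4096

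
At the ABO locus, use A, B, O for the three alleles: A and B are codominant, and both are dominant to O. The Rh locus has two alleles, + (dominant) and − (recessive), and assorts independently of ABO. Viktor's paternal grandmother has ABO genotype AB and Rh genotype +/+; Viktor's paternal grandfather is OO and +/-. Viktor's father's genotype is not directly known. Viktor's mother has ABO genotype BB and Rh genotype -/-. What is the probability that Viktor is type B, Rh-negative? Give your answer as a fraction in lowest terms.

Viktor's father's ABO genotype from AB × OO: 1/2 AO, 1/2 BO.
Crossing each possibility with the mother BB and summing P(type B): 1/2·1/2 + 1/2·1 = 3/4.
Similarly for Rh via the father's Rh distribution: P(Rh-) = 1/4.
Independent loci: 3/4 × 1/4 = 3/16.

3/16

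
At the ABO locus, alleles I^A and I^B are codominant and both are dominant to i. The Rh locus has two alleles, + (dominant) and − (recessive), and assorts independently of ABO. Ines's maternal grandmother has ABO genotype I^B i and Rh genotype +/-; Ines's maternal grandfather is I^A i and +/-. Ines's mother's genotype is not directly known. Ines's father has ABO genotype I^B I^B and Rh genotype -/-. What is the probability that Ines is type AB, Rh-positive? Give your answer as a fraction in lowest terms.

Ines's mother's ABO genotype from I^B i × I^A i: 1/4 I^A I^B, 1/4 I^A i, 1/4 I^B i, 1/4 i i.
Crossing each possibility with the father I^B I^B and summing P(type AB): 1/4·1/2 + 1/4·1/2 + 1/4·0 + 1/4·0 = 1/4.
Similarly for Rh via the mother's Rh distribution: P(Rh+) = 1/2.
Independent loci: 1/4 × 1/2 = 1/8.

1/8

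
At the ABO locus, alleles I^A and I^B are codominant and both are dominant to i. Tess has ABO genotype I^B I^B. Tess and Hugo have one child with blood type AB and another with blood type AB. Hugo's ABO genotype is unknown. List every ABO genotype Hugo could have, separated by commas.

For each candidate genotype of Hugo, check whether crossing it with I^B I^B can produce every observed child phenotype.
  I^A I^A → possible child types {AB} ✓
  I^A I^B → possible child types {B, AB} ✓
  I^A i → possible child types {B, AB} ✓
  I^B I^B → possible child types {B} ✗
  I^B i → possible child types {B} ✗
  i i → possible child types {B} ✗

I^A I^A, I^A I^B, I^A i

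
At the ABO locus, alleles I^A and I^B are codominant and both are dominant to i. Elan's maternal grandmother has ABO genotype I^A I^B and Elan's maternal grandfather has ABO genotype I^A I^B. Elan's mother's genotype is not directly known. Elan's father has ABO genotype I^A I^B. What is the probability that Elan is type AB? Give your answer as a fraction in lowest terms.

1/2

Elan's mother's ABO genotype from I^A I^B × I^A I^B: 1/4 I^A I^A, 1/2 I^A I^B, 1/4 I^B I^B.
Crossing each possibility with the father I^A I^B and summing P(type AB): 1/4·1/2 + 1/2·1/2 + 1/4·1/2 = 1/2.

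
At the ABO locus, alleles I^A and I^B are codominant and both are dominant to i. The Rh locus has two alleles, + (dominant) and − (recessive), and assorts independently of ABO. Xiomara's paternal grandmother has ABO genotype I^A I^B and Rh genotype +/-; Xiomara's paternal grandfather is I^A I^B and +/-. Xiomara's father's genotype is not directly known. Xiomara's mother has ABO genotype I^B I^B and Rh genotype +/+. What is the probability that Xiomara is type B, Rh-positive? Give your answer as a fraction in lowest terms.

1/2

Xiomara's father's ABO genotype from I^A I^B × I^A I^B: 1/4 I^A I^A, 1/2 I^A I^B, 1/4 I^B I^B.
Crossing each possibility with the mother I^B I^B and summing P(type B): 1/4·0 + 1/2·1/2 + 1/4·1 = 1/2.
Similarly for Rh via the father's Rh distribution: P(Rh+) = 1.
Independent loci: 1/2 × 1 = 1/2.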